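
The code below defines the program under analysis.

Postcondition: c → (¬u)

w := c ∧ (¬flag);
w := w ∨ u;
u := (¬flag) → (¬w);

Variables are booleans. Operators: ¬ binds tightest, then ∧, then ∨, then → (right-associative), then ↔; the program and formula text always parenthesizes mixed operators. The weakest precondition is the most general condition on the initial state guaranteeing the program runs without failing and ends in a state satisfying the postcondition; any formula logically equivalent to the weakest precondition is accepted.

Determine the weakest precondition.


Working backward. After the program, c → (¬u) must hold.
Before u := (¬flag) → (¬w): c → (¬((¬flag) → (¬w)))
Before w := w ∨ u: c → (¬((¬flag) → (¬(w ∨ u))))
Before w := c ∧ (¬flag): c → (¬((¬flag) → (¬((c ∧ (¬flag)) ∨ u))))
Answer: WP = c → (¬((¬flag) → (¬((c ∧ (¬flag)) ∨ u))))


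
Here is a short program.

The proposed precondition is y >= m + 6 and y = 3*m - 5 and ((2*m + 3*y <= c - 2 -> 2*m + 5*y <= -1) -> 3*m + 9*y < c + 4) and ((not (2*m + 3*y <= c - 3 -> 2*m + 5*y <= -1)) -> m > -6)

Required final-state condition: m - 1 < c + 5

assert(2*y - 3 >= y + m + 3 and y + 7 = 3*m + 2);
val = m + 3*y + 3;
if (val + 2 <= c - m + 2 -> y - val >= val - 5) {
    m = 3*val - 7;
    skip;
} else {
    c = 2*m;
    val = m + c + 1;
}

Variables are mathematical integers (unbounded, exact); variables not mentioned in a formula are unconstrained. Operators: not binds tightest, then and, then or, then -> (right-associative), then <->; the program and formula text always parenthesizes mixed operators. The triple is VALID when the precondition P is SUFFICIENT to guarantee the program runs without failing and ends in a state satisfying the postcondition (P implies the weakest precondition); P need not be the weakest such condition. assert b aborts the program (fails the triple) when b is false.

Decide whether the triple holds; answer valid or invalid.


Working backward. After the program, the postcondition m - 1 < c + 5 must hold; in canonical form it is m < c + 6.
Then branch requires 3*val < c + 13; else branch requires m > -6.
Before the if: ((m + val <= c -> y >= 2*val - 5) -> 3*val < c + 13) and ((not (m + val <= c -> y >= 2*val - 5)) -> m > -6)
Before val := m + 3*y + 3: ((2*m + 3*y <= c - 3 -> 2*m + 5*y <= -1) -> 3*m + 9*y < c + 4) and ((not (2*m + 3*y <= c - 3 -> 2*m + 5*y <= -1)) -> m > -6)
Before assert 2*y - 3 >= y + m + 3 and y + 7 = 3*m + 2: y >= m + 6 and y = 3*m - 5 and ((2*m + 3*y <= c - 3 -> 2*m + 5*y <= -1) -> 3*m + 9*y < c + 4) and ((not (2*m + 3*y <= c - 3 -> 2*m + 5*y <= -1)) -> m > -6)
The weakest precondition is y >= m + 6 and y = 3*m - 5 and ((2*m + 3*y <= c - 3 -> 2*m + 5*y <= -1) -> 3*m + 9*y < c + 4) and ((not (2*m + 3*y <= c - 3 -> 2*m + 5*y <= -1)) -> m > -6).
Check whether y >= m + 6 and y = 3*m - 5 and ((2*m + 3*y <= c - 2 -> 2*m + 5*y <= -1) -> 3*m + 9*y < c + 4) and ((not (2*m + 3*y <= c - 3 -> 2*m + 5*y <= -1)) -> m > -6) implies it.
Countermodel: at the initial state c = 53, m = 6, y = 13, the precondition holds but the weakest precondition fails.
Answer: invalid


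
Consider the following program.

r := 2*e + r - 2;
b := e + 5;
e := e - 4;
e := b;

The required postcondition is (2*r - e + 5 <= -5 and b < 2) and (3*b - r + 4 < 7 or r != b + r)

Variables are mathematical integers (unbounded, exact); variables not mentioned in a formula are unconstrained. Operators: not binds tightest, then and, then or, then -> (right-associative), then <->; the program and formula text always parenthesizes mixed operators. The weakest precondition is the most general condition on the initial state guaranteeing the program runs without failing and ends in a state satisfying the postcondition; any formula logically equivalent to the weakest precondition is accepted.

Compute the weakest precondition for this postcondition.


Working backward. After the program, the postcondition (2*r - e + 5 <= -5 and b < 2) and (3*b - r + 4 < 7 or r != b + r) must hold; in canonical form it is 2*r <= e - 10 and b < 2 and (3*b < r + 3 or b != 0).
Before e := b: 2*r <= b - 10 and b < 2 and (3*b < r + 3 or b != 0)
Before e := e - 4: 2*r <= b - 10 and b < 2 and (3*b < r + 3 or b != 0)
Before b := e + 5: 2*r <= e - 5 and e < -3 and (3*e < r - 12 or e != -5)
Before r := 2*e + r - 2: 3*e + 2*r <= -1 and e < -3 and (e < r - 14 or e != -5)
Answer: WP = 3*e + 2*r <= -1 and e < -3 and (e < r - 14 or e != -5)


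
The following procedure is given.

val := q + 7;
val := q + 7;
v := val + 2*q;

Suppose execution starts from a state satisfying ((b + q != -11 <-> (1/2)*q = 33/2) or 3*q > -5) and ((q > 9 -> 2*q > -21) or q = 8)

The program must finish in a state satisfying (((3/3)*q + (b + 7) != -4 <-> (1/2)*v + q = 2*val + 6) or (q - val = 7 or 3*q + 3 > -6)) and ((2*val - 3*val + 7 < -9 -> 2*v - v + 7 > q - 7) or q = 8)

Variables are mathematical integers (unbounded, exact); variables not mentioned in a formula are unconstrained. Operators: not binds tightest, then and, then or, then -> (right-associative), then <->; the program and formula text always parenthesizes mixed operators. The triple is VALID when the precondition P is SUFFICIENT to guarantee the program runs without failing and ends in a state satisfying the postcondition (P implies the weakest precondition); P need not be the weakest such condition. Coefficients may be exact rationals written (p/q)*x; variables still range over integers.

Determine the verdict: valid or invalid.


Working backward. After the program, the postcondition (((3/3)*q + (b + 7) != -4 <-> (1/2)*v + q = 2*val + 6) or (q - val = 7 or 3*q + 3 > -6)) and ((2*val - 3*val + 7 < -9 -> 2*v - v + 7 > q - 7) or q = 8) must hold; in canonical form it is ((b + q != -11 <-> q + (1/2)*v = 2*val + 6) or q = val + 7 or 3*q > -9) and ((val > 16 -> v > q - 14) or q = 8).
Before v := val + 2*q: ((b + q != -11 <-> 2*q = (3/2)*val + 6) or q = val + 7 or 3*q > -9) and ((val > 16 -> q + val > -14) or q = 8)
Before val := q + 7: ((b + q != -11 <-> (1/2)*q = 33/2) or 3*q > -9) and ((q > 9 -> 2*q > -21) or q = 8)
Before val := q + 7: ((b + q != -11 <-> (1/2)*q = 33/2) or 3*q > -9) and ((q > 9 -> 2*q > -21) or q = 8)
The weakest precondition is ((b + q != -11 <-> (1/2)*q = 33/2) or 3*q > -9) and ((q > 9 -> 2*q > -21) or q = 8).
Check whether ((b + q != -11 <-> (1/2)*q = 33/2) or 3*q > -5) and ((q > 9 -> 2*q > -21) or q = 8) implies it.
Every state satisfying the precondition satisfies the weakest precondition: the implication holds.
Answer: valid


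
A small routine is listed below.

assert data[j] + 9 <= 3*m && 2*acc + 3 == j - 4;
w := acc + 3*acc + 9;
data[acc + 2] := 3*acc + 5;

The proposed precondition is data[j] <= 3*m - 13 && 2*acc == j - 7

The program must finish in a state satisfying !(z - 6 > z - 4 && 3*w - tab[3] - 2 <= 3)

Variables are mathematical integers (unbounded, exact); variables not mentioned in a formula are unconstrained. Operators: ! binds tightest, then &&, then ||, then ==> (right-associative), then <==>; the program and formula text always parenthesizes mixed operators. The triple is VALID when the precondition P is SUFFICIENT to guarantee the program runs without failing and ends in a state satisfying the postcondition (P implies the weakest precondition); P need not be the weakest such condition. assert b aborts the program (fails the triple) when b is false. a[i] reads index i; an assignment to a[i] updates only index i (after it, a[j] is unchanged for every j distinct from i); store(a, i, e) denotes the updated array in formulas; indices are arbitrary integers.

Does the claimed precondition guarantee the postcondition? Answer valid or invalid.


Working backward. After the program, the postcondition !(z - 6 > z - 4 && 3*w - tab[3] - 2 <= 3) must hold; in canonical form it is true.
Before data[acc + 2] := 3*acc + 5: true
Before w := acc + 3*acc + 9: true
Before assert data[j] + 9 <= 3*m && 2*acc + 3 == j - 4: data[j] <= 3*m - 9 && 2*acc == j - 7
The weakest precondition is data[j] <= 3*m - 9 && 2*acc == j - 7.
Check whether data[j] <= 3*m - 13 && 2*acc == j - 7 implies it.
Every state satisfying the precondition satisfies the weakest precondition: the implication holds.
Answer: valid


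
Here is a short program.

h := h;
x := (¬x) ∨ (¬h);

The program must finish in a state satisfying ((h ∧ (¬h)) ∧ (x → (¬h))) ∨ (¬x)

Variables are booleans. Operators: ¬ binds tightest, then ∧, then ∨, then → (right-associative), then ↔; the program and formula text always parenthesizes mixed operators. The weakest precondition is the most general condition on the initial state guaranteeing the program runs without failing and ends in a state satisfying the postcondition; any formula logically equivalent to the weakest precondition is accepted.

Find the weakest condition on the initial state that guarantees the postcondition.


Working backward. After the program, the postcondition ((h ∧ (¬h)) ∧ (x → (¬h))) ∨ (¬x) must hold; in canonical form it is ¬x.
Before x := (¬x) ∨ (¬h): ¬((¬x) ∨ (¬h))
Before h := h: ¬((¬x) ∨ (¬h))
Answer: WP = ¬((¬x) ∨ (¬h))


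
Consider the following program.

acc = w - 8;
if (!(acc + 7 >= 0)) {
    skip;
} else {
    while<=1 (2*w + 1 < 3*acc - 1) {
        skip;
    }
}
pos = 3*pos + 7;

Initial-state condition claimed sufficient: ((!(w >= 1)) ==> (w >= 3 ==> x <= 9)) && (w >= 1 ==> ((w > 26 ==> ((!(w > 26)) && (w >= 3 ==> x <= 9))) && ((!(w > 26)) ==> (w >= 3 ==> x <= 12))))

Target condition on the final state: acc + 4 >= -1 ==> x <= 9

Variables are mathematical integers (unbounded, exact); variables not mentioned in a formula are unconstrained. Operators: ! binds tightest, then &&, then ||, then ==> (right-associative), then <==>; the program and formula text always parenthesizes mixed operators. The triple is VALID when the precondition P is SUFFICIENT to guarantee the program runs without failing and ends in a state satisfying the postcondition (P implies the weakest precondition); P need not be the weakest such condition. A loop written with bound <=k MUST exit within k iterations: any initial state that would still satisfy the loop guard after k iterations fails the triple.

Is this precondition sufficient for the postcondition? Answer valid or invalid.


Working backward. After the program, the postcondition acc + 4 >= -1 ==> x <= 9 must hold; in canonical form it is acc >= -5 ==> x <= 9.
Before pos := 3*pos + 7: acc >= -5 ==> x <= 9
Then branch requires acc >= -5 ==> x <= 9; else branch requires (2*w < 3*acc - 2 ==> ((!(2*w < 3*acc - 2)) && (acc >= -5 ==> x <= 9))) && ((!(2*w < 3*acc - 2)) ==> (acc >= -5 ==> x <= 9)).
Before the if: ((!(acc >= -7)) ==> (acc >= -5 ==> x <= 9)) && (acc >= -7 ==> ((2*w < 3*acc - 2 ==> ((!(2*w < 3*acc - 2)) && (acc >= -5 ==> x <= 9))) && ((!(2*w < 3*acc - 2)) ==> (acc >= -5 ==> x <= 9))))
Before acc := w - 8: ((!(w >= 1)) ==> (w >= 3 ==> x <= 9)) && (w >= 1 ==> ((w > 26 ==> ((!(w > 26)) && (w >= 3 ==> x <= 9))) && ((!(w > 26)) ==> (w >= 3 ==> x <= 9))))
The weakest precondition is ((!(w >= 1)) ==> (w >= 3 ==> x <= 9)) && (w >= 1 ==> ((w > 26 ==> ((!(w > 26)) && (w >= 3 ==> x <= 9))) && ((!(w > 26)) ==> (w >= 3 ==> x <= 9)))).
Check whether ((!(w >= 1)) ==> (w >= 3 ==> x <= 9)) && (w >= 1 ==> ((w > 26 ==> ((!(w > 26)) && (w >= 3 ==> x <= 9))) && ((!(w > 26)) ==> (w >= 3 ==> x <= 12)))) implies it.
Countermodel: at the initial state w = 3, x = 10, the precondition holds but the weakest precondition fails.
Answer: invalid


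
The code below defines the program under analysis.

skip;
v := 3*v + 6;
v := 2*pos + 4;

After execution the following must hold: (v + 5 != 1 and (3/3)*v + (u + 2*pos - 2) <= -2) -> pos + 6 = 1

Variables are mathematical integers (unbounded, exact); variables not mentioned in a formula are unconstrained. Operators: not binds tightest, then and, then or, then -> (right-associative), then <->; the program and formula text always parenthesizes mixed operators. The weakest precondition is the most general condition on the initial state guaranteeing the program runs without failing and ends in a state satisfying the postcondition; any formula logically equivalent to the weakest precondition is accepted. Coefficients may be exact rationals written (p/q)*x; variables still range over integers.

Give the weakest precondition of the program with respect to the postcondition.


Working backward. After the program, the postcondition (v + 5 != 1 and (3/3)*v + (u + 2*pos - 2) <= -2) -> pos + 6 = 1 must hold; in canonical form it is (v != -4 and 2*pos + u + v <= 0) -> pos = -5.
Before v := 2*pos + 4: (2*pos != -8 and 4*pos + u <= -4) -> pos = -5
Before v := 3*v + 6: (2*pos != -8 and 4*pos + u <= -4) -> pos = -5
Before skip: (2*pos != -8 and 4*pos + u <= -4) -> pos = -5
Answer: WP = (2*pos != -8 and 4*pos + u <= -4) -> pos = -5


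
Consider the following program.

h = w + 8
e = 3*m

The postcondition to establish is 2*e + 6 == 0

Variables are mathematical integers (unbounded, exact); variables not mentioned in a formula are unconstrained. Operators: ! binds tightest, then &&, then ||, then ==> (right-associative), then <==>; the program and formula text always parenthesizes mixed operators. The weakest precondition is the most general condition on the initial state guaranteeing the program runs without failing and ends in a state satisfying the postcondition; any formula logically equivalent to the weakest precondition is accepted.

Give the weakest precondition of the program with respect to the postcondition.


Working backward. After the program, the postcondition 2*e + 6 == 0 must hold; in canonical form it is 2*e == -6.
Before e := 3*m: 6*m == -6
Before h := w + 8: 6*m == -6
Answer: WP = 6*m == -6


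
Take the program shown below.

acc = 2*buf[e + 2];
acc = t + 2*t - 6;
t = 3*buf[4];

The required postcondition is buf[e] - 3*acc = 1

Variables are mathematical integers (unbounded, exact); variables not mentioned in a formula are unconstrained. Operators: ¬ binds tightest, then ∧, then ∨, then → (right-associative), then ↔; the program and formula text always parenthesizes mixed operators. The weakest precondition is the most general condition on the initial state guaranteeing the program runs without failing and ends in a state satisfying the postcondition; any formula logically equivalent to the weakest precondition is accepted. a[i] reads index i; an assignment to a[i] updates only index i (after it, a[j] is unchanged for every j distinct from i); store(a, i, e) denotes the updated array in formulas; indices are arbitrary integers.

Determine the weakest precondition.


Working backward. After the program, the postcondition buf[e] - 3*acc = 1 must hold; in canonical form it is buf[e] = 3*acc + 1.
Before t := 3*buf[4]: buf[e] = 3*acc + 1
Before acc := t + 2*t - 6: buf[e] = 9*t - 17
Before acc := 2*buf[e + 2]: buf[e] = 9*t - 17
Answer: WP = buf[e] = 9*t - 17


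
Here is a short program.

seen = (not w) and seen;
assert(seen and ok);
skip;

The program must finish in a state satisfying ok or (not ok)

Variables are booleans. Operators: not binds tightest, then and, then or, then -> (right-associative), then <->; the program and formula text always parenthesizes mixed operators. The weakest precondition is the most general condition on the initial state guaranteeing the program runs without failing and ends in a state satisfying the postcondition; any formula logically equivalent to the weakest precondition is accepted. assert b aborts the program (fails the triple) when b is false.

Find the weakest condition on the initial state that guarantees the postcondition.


Working backward. After the program, the postcondition ok or (not ok) must hold; in canonical form it is true.
Before skip: true
Before assert seen and ok: seen and ok
Before seen := (not w) and seen: (not w) and seen and ok
Answer: WP = (not w) and seen and ok


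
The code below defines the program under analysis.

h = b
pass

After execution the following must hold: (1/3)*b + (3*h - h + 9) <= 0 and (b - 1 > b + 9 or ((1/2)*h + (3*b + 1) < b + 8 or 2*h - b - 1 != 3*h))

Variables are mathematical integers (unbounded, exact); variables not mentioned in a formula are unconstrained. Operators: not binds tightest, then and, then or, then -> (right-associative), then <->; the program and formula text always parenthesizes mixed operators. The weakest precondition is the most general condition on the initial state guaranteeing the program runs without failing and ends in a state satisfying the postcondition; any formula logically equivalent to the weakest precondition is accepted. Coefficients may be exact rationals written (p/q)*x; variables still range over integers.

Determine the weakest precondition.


Working backward. After the program, the postcondition (1/3)*b + (3*h - h + 9) <= 0 and (b - 1 > b + 9 or ((1/2)*h + (3*b + 1) < b + 8 or 2*h - b - 1 != 3*h)) must hold; in canonical form it is (1/3)*b + 2*h <= -9 and (2*b + (1/2)*h < 7 or b + h != -1).
Before skip: (1/3)*b + 2*h <= -9 and (2*b + (1/2)*h < 7 or b + h != -1)
Before h := b: (7/3)*b <= -9 and ((5/2)*b < 7 or 2*b != -1)
Answer: WP = (7/3)*b <= -9 and ((5/2)*b < 7 or 2*b != -1)


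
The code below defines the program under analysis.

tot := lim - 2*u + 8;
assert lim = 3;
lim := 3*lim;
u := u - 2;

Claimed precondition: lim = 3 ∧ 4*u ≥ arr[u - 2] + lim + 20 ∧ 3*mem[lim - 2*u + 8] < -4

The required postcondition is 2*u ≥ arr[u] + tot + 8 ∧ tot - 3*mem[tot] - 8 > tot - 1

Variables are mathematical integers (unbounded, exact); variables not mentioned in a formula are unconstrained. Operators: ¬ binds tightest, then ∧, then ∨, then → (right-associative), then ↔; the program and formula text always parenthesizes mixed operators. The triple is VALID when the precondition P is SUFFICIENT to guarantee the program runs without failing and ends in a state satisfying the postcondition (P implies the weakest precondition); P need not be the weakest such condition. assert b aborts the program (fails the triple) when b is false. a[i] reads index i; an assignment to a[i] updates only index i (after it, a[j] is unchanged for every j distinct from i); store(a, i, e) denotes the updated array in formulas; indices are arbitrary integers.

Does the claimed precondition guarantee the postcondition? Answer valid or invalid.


Working backward. After the program, the postcondition 2*u ≥ arr[u] + tot + 8 ∧ tot - 3*mem[tot] - 8 > tot - 1 must hold; in canonical form it is 2*u ≥ arr[u] + tot + 8 ∧ 3*mem[tot] < -7.
Before u := u - 2: 2*u ≥ arr[u - 2] + tot + 12 ∧ 3*mem[tot] < -7
Before lim := 3*lim: 2*u ≥ arr[u - 2] + tot + 12 ∧ 3*mem[tot] < -7
Before assert lim = 3: lim = 3 ∧ 2*u ≥ arr[u - 2] + tot + 12 ∧ 3*mem[tot] < -7
Before tot := lim - 2*u + 8: lim = 3 ∧ 4*u ≥ arr[u - 2] + lim + 20 ∧ 3*mem[lim - 2*u + 8] < -7
The weakest precondition is lim = 3 ∧ 4*u ≥ arr[u - 2] + lim + 20 ∧ 3*mem[lim - 2*u + 8] < -7.
Check whether lim = 3 ∧ 4*u ≥ arr[u - 2] + lim + 20 ∧ 3*mem[lim - 2*u + 8] < -4 implies it.
Countermodel: at the initial state arr = {[-2] = -23, [11] = -23, elsewhere -23}, lim = 3, mem = {[-2] = -2, [11] = -2, elsewhere -2}, u = 0, the precondition holds but the weakest precondition fails.
Answer: invalid


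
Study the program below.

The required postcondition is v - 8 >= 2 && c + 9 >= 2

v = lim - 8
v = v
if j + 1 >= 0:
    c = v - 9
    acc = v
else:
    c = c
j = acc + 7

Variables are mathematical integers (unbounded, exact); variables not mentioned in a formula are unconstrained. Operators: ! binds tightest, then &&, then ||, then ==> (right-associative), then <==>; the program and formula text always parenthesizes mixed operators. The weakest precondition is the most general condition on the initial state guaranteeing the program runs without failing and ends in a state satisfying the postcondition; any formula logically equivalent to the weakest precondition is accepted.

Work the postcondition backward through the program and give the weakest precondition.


Working backward. After the program, the postcondition v - 8 >= 2 && c + 9 >= 2 must hold; in canonical form it is v >= 10 && c >= -7.
Before j := acc + 7: v >= 10 && c >= -7
Then branch requires v >= 10 && v >= 2; else branch requires v >= 10 && c >= -7.
Before the if: (j >= -1 ==> (v >= 10 && v >= 2)) && ((!(j >= -1)) ==> (v >= 10 && c >= -7))
Before v := v: (j >= -1 ==> (v >= 10 && v >= 2)) && ((!(j >= -1)) ==> (v >= 10 && c >= -7))
Before v := lim - 8: (j >= -1 ==> (lim >= 18 && lim >= 10)) && ((!(j >= -1)) ==> (lim >= 18 && c >= -7))
Answer: WP = (j >= -1 ==> (lim >= 18 && lim >= 10)) && ((!(j >= -1)) ==> (lim >= 18 && c >= -7))


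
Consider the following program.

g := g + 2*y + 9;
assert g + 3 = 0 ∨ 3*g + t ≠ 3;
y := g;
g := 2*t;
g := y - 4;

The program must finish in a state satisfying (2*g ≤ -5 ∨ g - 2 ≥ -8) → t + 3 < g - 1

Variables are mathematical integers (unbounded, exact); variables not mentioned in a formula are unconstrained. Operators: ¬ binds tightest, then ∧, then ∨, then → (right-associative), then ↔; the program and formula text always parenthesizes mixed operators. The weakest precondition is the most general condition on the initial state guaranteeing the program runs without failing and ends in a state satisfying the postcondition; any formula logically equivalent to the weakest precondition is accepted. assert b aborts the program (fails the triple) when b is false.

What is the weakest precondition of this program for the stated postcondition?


Working backward. After the program, the postcondition (2*g ≤ -5 ∨ g - 2 ≥ -8) → t + 3 < g - 1 must hold; in canonical form it is (2*g ≤ -5 ∨ g ≥ -6) → t < g - 4.
Before g := y - 4: (2*y ≤ 3 ∨ y ≥ -2) → t < y - 8
Before g := 2*t: (2*y ≤ 3 ∨ y ≥ -2) → t < y - 8
Before y := g: (2*g ≤ 3 ∨ g ≥ -2) → t < g - 8
Before assert g + 3 = 0 ∨ 3*g + t ≠ 3: (g = -3 ∨ 3*g + t ≠ 3) ∧ ((2*g ≤ 3 ∨ g ≥ -2) → t < g - 8)
Before g := g + 2*y + 9: (g + 2*y = -12 ∨ 3*g + t + 6*y ≠ -24) ∧ ((2*g + 4*y ≤ -15 ∨ g + 2*y ≥ -11) → t < g + 2*y + 1)
Answer: WP = (g + 2*y = -12 ∨ 3*g + t + 6*y ≠ -24) ∧ ((2*g + 4*y ≤ -15 ∨ g + 2*y ≥ -11) → t < g + 2*y + 1)


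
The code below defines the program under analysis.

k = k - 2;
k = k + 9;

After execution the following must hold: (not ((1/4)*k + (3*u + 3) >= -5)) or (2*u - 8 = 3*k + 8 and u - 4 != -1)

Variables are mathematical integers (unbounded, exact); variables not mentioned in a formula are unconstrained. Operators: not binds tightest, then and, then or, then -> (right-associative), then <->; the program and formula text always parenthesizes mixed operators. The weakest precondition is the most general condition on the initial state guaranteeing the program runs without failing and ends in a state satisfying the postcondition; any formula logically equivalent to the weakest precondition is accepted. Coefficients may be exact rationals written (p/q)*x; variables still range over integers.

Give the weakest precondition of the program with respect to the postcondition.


Working backward. After the program, the postcondition (not ((1/4)*k + (3*u + 3) >= -5)) or (2*u - 8 = 3*k + 8 and u - 4 != -1) must hold; in canonical form it is (not ((1/4)*k + 3*u >= -8)) or (2*u = 3*k + 16 and u != 3).
Before k := k + 9: (not ((1/4)*k + 3*u >= -41/4)) or (2*u = 3*k + 43 and u != 3)
Before k := k - 2: (not ((1/4)*k + 3*u >= -39/4)) or (2*u = 3*k + 37 and u != 3)
Answer: WP = (not ((1/4)*k + 3*u >= -39/4)) or (2*u = 3*k + 37 and u != 3)


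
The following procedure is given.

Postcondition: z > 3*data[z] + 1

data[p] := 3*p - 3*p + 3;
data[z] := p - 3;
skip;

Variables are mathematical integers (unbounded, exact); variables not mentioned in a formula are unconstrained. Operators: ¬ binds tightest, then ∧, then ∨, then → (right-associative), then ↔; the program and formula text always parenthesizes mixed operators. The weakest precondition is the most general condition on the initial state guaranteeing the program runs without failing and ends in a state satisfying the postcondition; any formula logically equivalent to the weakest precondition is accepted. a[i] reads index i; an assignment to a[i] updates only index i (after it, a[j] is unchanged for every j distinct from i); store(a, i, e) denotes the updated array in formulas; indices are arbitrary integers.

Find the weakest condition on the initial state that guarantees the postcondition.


Working backward. After the program, z > 3*data[z] + 1 must hold.
Before skip: z > 3*data[z] + 1
Before data[z] := p - 3: z > 3*store(data, z, p - 3)[z] + 1
Before data[p] := 3*p - 3*p + 3: z > 3*store(store(data, p, 3), z, p - 3)[z] + 1
Answer: WP = z > 3*store(store(data, p, 3), z, p - 3)[z] + 1


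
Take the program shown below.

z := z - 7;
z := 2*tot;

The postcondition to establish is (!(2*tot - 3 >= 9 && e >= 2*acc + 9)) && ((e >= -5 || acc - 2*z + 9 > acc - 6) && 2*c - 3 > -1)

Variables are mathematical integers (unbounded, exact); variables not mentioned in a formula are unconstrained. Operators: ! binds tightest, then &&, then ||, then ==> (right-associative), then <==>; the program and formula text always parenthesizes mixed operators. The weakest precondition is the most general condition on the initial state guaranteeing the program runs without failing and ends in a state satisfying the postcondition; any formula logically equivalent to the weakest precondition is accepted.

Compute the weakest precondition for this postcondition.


Working backward. After the program, the postcondition (!(2*tot - 3 >= 9 && e >= 2*acc + 9)) && ((e >= -5 || acc - 2*z + 9 > acc - 6) && 2*c - 3 > -1) must hold; in canonical form it is (!(2*tot >= 12 && e >= 2*acc + 9)) && (e >= -5 || 2*z < 15) && 2*c > 2.
Before z := 2*tot: (!(2*tot >= 12 && e >= 2*acc + 9)) && (e >= -5 || 4*tot < 15) && 2*c > 2
Before z := z - 7: (!(2*tot >= 12 && e >= 2*acc + 9)) && (e >= -5 || 4*tot < 15) && 2*c > 2
Answer: WP = (!(2*tot >= 12 && e >= 2*acc + 9)) && (e >= -5 || 4*tot < 15) && 2*c > 2


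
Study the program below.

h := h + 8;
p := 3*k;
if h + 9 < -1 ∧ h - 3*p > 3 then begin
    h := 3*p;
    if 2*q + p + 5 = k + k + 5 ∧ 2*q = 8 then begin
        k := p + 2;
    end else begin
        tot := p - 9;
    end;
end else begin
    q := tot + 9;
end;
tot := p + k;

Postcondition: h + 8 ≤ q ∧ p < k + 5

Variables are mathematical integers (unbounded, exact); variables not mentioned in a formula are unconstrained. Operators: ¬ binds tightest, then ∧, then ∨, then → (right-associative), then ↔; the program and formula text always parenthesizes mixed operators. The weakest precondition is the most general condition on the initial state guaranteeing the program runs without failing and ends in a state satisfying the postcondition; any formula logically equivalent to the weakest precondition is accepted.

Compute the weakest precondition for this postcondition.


Working backward. After the program, the postcondition h + 8 ≤ q ∧ p < k + 5 must hold; in canonical form it is h ≤ q - 8 ∧ p < k + 5.
Before tot := p + k: h ≤ q - 8 ∧ p < k + 5
Then branch requires ((p + 2*q = 2*k ∧ 2*q = 8) → 3*p ≤ q - 8) ∧ ((¬(p + 2*q = 2*k ∧ 2*q = 8)) → (3*p ≤ q - 8 ∧ p < k + 5)); else branch requires h ≤ tot + 1 ∧ p < k + 5.
Before the if: ((h < -10 ∧ h > 3*p + 3) → (((p + 2*q = 2*k ∧ 2*q = 8) → 3*p ≤ q - 8) ∧ ((¬(p + 2*q = 2*k ∧ 2*q = 8)) → (3*p ≤ q - 8 ∧ p < k + 5)))) ∧ ((¬(h < -10 ∧ h > 3*p + 3)) → (h ≤ tot + 1 ∧ p < k + 5))
Before p := 3*k: ((h < -10 ∧ h > 9*k + 3) → (((k + 2*q = 0 ∧ 2*q = 8) → 9*k ≤ q - 8) ∧ ((¬(k + 2*q = 0 ∧ 2*q = 8)) → (9*k ≤ q - 8 ∧ 2*k < 5)))) ∧ ((¬(h < -10 ∧ h > 9*k + 3)) → (h ≤ tot + 1 ∧ 2*k < 5))
Before h := h + 8: ((h < -18 ∧ h > 9*k - 5) → (((k + 2*q = 0 ∧ 2*q = 8) → 9*k ≤ q - 8) ∧ ((¬(k + 2*q = 0 ∧ 2*q = 8)) → (9*k ≤ q - 8 ∧ 2*k < 5)))) ∧ ((¬(h < -18 ∧ h > 9*k - 5)) → (h ≤ tot - 7 ∧ 2*k < 5))
Answer: WP = ((h < -18 ∧ h > 9*k - 5) → (((k + 2*q = 0 ∧ 2*q = 8) → 9*k ≤ q - 8) ∧ ((¬(k + 2*q = 0 ∧ 2*q = 8)) → (9*k ≤ q - 8 ∧ 2*k < 5)))) ∧ ((¬(h < -18 ∧ h > 9*k - 5)) → (h ≤ tot - 7 ∧ 2*k < 5))


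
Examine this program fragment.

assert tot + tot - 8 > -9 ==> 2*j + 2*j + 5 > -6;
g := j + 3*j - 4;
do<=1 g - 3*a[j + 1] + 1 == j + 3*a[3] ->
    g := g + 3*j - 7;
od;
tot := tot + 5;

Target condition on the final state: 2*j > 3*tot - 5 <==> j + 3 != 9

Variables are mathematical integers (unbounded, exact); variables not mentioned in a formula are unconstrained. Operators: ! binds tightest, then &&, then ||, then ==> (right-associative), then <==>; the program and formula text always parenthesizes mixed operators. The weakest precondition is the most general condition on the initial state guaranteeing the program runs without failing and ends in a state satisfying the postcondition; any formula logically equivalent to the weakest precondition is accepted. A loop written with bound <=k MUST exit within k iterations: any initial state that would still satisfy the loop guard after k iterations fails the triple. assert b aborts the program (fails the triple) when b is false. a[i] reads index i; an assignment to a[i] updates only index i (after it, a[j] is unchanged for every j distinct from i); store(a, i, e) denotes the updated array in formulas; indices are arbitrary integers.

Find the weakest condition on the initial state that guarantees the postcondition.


Working backward. After the program, the postcondition 2*j > 3*tot - 5 <==> j + 3 != 9 must hold; in canonical form it is 2*j > 3*tot - 5 <==> j != 6.
Before tot := tot + 5: 2*j > 3*tot + 10 <==> j != 6
Before the loop (bound <=1), unroll the exhaustion recursion (WP_0 = exit-now case; WP_j = one more guarded iteration, up to j = 1):
  WP_0: (!(g == 3*a[j + 1] + 3*a[3] + j - 1)) && (2*j > 3*tot + 10 <==> j != 6)
  WP_1: (g == 3*a[j + 1] + 3*a[3] + j - 1 ==> ((!(g + 2*j == 3*a[j + 1] + 3*a[3] + 6)) && (2*j > 3*tot + 10 <==> j != 6))) && ((!(g == 3*a[j + 1] + 3*a[3] + j - 1)) ==> (2*j > 3*tot + 10 <==> j != 6))
So before the loop: (g == 3*a[j + 1] + 3*a[3] + j - 1 ==> ((!(g + 2*j == 3*a[j + 1] + 3*a[3] + 6)) && (2*j > 3*tot + 10 <==> j != 6))) && ((!(g == 3*a[j + 1] + 3*a[3] + j - 1)) ==> (2*j > 3*tot + 10 <==> j != 6))
Before g := j + 3*j - 4: (3*j == 3*a[j + 1] + 3*a[3] + 3 ==> ((!(6*j == 3*a[j + 1] + 3*a[3] + 10)) && (2*j > 3*tot + 10 <==> j != 6))) && ((!(3*j == 3*a[j + 1] + 3*a[3] + 3)) ==> (2*j > 3*tot + 10 <==> j != 6))
Before assert tot + tot - 8 > -9 ==> 2*j + 2*j + 5 > -6: (2*tot > -1 ==> 4*j > -11) && (3*j == 3*a[j + 1] + 3*a[3] + 3 ==> ((!(6*j == 3*a[j + 1] + 3*a[3] + 10)) && (2*j > 3*tot + 10 <==> j != 6))) && ((!(3*j == 3*a[j + 1] + 3*a[3] + 3)) ==> (2*j > 3*tot + 10 <==> j != 6))
Answer: WP = (2*tot > -1 ==> 4*j > -11) && (3*j == 3*a[j + 1] + 3*a[3] + 3 ==> ((!(6*j == 3*a[j + 1] + 3*a[3] + 10)) && (2*j > 3*tot + 10 <==> j != 6))) && ((!(3*j == 3*a[j + 1] + 3*a[3] + 3)) ==> (2*j > 3*tot + 10 <==> j != 6))


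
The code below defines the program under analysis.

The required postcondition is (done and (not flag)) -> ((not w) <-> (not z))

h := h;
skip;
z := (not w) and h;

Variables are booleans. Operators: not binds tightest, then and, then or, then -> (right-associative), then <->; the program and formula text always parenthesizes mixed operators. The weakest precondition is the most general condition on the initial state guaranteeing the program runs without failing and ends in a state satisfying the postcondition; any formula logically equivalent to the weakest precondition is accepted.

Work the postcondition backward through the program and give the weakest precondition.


Working backward. After the program, (done and (not flag)) -> ((not w) <-> (not z)) must hold.
Before z := (not w) and h: (done and (not flag)) -> ((not w) <-> (not ((not w) and h)))
Before skip: (done and (not flag)) -> ((not w) <-> (not ((not w) and h)))
Before h := h: (done and (not flag)) -> ((not w) <-> (not ((not w) and h)))
Answer: WP = (done and (not flag)) -> ((not w) <-> (not ((not w) and h)))


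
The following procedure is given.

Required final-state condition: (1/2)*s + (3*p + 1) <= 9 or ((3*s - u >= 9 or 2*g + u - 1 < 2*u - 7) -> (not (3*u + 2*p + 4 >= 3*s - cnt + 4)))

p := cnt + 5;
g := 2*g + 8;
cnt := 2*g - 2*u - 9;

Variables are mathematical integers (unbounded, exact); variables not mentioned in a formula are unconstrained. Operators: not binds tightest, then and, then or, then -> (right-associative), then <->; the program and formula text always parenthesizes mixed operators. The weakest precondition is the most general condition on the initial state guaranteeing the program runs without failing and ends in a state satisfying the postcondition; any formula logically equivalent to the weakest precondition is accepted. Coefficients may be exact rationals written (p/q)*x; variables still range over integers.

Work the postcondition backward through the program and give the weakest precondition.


Working backward. After the program, the postcondition (1/2)*s + (3*p + 1) <= 9 or ((3*s - u >= 9 or 2*g + u - 1 < 2*u - 7) -> (not (3*u + 2*p + 4 >= 3*s - cnt + 4))) must hold; in canonical form it is 3*p + (1/2)*s <= 8 or ((3*s >= u + 9 or 2*g < u - 6) -> (not (cnt + 2*p + 3*u >= 3*s))).
Before cnt := 2*g - 2*u - 9: 3*p + (1/2)*s <= 8 or ((3*s >= u + 9 or 2*g < u - 6) -> (not (2*g + 2*p + u >= 3*s + 9)))
Before g := 2*g + 8: 3*p + (1/2)*s <= 8 or ((3*s >= u + 9 or 4*g < u - 22) -> (not (4*g + 2*p + u >= 3*s - 7)))
Before p := cnt + 5: 3*cnt + (1/2)*s <= -7 or ((3*s >= u + 9 or 4*g < u - 22) -> (not (2*cnt + 4*g + u >= 3*s - 17)))
Answer: WP = 3*cnt + (1/2)*s <= -7 or ((3*s >= u + 9 or 4*g < u - 22) -> (not (2*cnt + 4*g + u >= 3*s - 17)))


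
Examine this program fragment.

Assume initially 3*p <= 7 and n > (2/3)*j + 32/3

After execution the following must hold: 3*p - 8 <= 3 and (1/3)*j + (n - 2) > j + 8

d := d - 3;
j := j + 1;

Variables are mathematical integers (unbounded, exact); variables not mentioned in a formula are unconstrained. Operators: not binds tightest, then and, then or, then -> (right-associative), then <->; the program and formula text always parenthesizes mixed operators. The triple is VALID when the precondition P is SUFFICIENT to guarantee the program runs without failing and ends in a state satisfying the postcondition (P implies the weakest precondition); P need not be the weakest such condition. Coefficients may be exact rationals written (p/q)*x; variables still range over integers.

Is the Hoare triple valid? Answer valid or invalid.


Working backward. After the program, the postcondition 3*p - 8 <= 3 and (1/3)*j + (n - 2) > j + 8 must hold; in canonical form it is 3*p <= 11 and n > (2/3)*j + 10.
Before j := j + 1: 3*p <= 11 and n > (2/3)*j + 32/3
Before d := d - 3: 3*p <= 11 and n > (2/3)*j + 32/3
The weakest precondition is 3*p <= 11 and n > (2/3)*j + 32/3.
Check whether 3*p <= 7 and n > (2/3)*j + 32/3 implies it.
Every state satisfying the precondition satisfies the weakest precondition: the implication holds.
Answer: valid


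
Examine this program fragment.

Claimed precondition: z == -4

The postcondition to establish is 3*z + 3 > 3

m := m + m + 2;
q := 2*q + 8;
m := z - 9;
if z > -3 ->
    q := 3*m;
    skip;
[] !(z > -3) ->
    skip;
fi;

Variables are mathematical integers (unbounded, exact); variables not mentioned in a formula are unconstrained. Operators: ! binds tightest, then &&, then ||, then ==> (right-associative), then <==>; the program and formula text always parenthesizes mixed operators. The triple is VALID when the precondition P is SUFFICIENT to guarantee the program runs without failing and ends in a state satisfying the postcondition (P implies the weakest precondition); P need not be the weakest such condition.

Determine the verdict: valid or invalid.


Working backward. After the program, the postcondition 3*z + 3 > 3 must hold; in canonical form it is 3*z > 0.
Then branch requires 3*z > 0; else branch requires 3*z > 0.
Before the if: (z > -3 ==> 3*z > 0) && ((!(z > -3)) ==> 3*z > 0)
Before m := z - 9: (z > -3 ==> 3*z > 0) && ((!(z > -3)) ==> 3*z > 0)
Before q := 2*q + 8: (z > -3 ==> 3*z > 0) && ((!(z > -3)) ==> 3*z > 0)
Before m := m + m + 2: (z > -3 ==> 3*z > 0) && ((!(z > -3)) ==> 3*z > 0)
The weakest precondition is (z > -3 ==> 3*z > 0) && ((!(z > -3)) ==> 3*z > 0).
Check whether z == -4 implies it.
Countermodel: at the initial state z = -4, the precondition holds but the weakest precondition fails.
Answer: invalid


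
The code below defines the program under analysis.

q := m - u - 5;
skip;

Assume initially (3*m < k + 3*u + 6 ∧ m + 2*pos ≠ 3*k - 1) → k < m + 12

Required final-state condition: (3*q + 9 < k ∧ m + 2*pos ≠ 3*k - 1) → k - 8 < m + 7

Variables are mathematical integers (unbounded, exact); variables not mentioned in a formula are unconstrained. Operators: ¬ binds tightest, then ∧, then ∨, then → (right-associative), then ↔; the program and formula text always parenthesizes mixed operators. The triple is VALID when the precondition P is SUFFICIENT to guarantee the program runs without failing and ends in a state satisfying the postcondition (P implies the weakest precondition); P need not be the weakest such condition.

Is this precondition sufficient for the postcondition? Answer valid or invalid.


Working backward. After the program, the postcondition (3*q + 9 < k ∧ m + 2*pos ≠ 3*k - 1) → k - 8 < m + 7 must hold; in canonical form it is (3*q < k - 9 ∧ m + 2*pos ≠ 3*k - 1) → k < m + 15.
Before skip: (3*q < k - 9 ∧ m + 2*pos ≠ 3*k - 1) → k < m + 15
Before q := m - u - 5: (3*m < k + 3*u + 6 ∧ m + 2*pos ≠ 3*k - 1) → k < m + 15
The weakest precondition is (3*m < k + 3*u + 6 ∧ m + 2*pos ≠ 3*k - 1) → k < m + 15.
Check whether (3*m < k + 3*u + 6 ∧ m + 2*pos ≠ 3*k - 1) → k < m + 12 implies it.
Every state satisfying the precondition satisfies the weakest precondition: the implication holds.
Answer: valid


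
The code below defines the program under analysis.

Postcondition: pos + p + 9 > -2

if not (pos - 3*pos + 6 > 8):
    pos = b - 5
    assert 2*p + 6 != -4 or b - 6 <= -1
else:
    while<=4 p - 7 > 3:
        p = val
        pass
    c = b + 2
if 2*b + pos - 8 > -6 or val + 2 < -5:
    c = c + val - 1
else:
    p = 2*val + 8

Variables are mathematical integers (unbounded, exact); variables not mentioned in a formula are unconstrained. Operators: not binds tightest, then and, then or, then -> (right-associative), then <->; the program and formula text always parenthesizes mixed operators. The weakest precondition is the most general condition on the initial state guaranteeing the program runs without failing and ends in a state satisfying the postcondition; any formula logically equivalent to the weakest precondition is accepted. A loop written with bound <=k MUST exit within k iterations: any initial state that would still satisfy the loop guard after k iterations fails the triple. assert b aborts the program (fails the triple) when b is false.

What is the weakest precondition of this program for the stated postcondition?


Working backward. After the program, the postcondition pos + p + 9 > -2 must hold; in canonical form it is p + pos > -11.
Then branch requires p + pos > -11; else branch requires pos + 2*val > -19.
Before the if: ((2*b + pos > 2 or val < -7) -> p + pos > -11) and ((not (2*b + pos > 2 or val < -7)) -> pos + 2*val > -19)
Then branch requires (2*p != -10 or b <= 5) and ((3*b > 7 or val < -7) -> b + p > -6) and ((not (3*b > 7 or val < -7)) -> b + 2*val > -14); else branch requires (p > 10 -> ((val > 10 -> ((val > 10 -> ((val > 10 -> ((not (val > 10)) and ((2*b + pos > 2 or val < -7) -> pos + val > -11) and ((not (2*b + pos > 2 or val < -7)) -> pos + 2*val > -19))) and ((not (val > 10)) -> (((2*b + pos > 2 or val < -7) -> pos + val > -11) and ((not (2*b + pos > 2 or val < -7)) -> pos + 2*val > -19))))) and ((not (val > 10)) -> (((2*b + pos > 2 or val < -7) -> pos + val > -11) and ((not (2*b + pos > 2 or val < -7)) -> pos + 2*val > -19))))) and ((not (val > 10)) -> (((2*b + pos > 2 or val < -7) -> pos + val > -11) and ((not (2*b + pos > 2 or val < -7)) -> pos + 2*val > -19))))) and ((not (p > 10)) -> (((2*b + pos > 2 or val < -7) -> p + pos > -11) and ((not (2*b + pos > 2 or val < -7)) -> pos + 2*val > -19))).
Before the if: ((not (2*pos < -2)) -> ((2*p != -10 or b <= 5) and ((3*b > 7 or val < -7) -> b + p > -6) and ((not (3*b > 7 or val < -7)) -> b + 2*val > -14))) and (2*pos < -2 -> ((p > 10 -> ((val > 10 -> ((val > 10 -> ((val > 10 -> ((not (val > 10)) and ((2*b + pos > 2 or val < -7) -> pos + val > -11) and ((not (2*b + pos > 2 or val < -7)) -> pos + 2*val > -19))) and ((not (val > 10)) -> (((2*b + pos > 2 or val < -7) -> pos + val > -11) and ((not (2*b + pos > 2 or val < -7)) -> pos + 2*val > -19))))) and ((not (val > 10)) -> (((2*b + pos > 2 or val < -7) -> pos + val > -11) and ((not (2*b + pos > 2 or val < -7)) -> pos + 2*val > -19))))) and ((not (val > 10)) -> (((2*b + pos > 2 or val < -7) -> pos + val > -11) and ((not (2*b + pos > 2 or val < -7)) -> pos + 2*val > -19))))) and ((not (p > 10)) -> (((2*b + pos > 2 or val < -7) -> p + pos > -11) and ((not (2*b + pos > 2 or val < -7)) -> pos + 2*val > -19)))))
Answer: WP = ((not (2*pos < -2)) -> ((2*p != -10 or b <= 5) and ((3*b > 7 or val < -7) -> b + p > -6) and ((not (3*b > 7 or val < -7)) -> b + 2*val > -14))) and (2*pos < -2 -> ((p > 10 -> ((val > 10 -> ((val > 10 -> ((val > 10 -> ((not (val > 10)) and ((2*b + pos > 2 or val < -7) -> pos + val > -11) and ((not (2*b + pos > 2 or val < -7)) -> pos + 2*val > -19))) and ((not (val > 10)) -> (((2*b + pos > 2 or val < -7) -> pos + val > -11) and ((not (2*b + pos > 2 or val < -7)) -> pos + 2*val > -19))))) and ((not (val > 10)) -> (((2*b + pos > 2 or val < -7) -> pos + val > -11) and ((not (2*b + pos > 2 or val < -7)) -> pos + 2*val > -19))))) and ((not (val > 10)) -> (((2*b + pos > 2 or val < -7) -> pos + val > -11) and ((not (2*b + pos > 2 or val < -7)) -> pos + 2*val > -19))))) and ((not (p > 10)) -> (((2*b + pos > 2 or val < -7) -> p + pos > -11) and ((not (2*b + pos > 2 or val < -7)) -> pos + 2*val > -19)))))
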